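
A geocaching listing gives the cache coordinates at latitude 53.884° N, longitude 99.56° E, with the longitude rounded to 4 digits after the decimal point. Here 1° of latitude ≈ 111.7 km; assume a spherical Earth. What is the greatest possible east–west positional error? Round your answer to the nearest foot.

11 feet

Rounding to 4 decimal places leaves the longitude within ±5e-05° of the true value.
Parallels shrink by cos φ, so at 53.884° a degree of longitude is 111700 × 0.5894 ≈ 65838.4 m.
So at most 5e-05° × 65838.4 ≈ 3.29192 m east–west.
In feet: 3.29192 m ÷ 0.3048 ≈ 10.8 ft.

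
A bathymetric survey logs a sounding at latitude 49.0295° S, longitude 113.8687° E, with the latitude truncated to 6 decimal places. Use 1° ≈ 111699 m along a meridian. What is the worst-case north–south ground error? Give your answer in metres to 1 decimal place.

Truncating at 6 decimal places can drop up to a full unit in the last place, so the latitude may be off by as much as 1e-06°.
So the N–S error is at most 1e-06 × 111699 = 0.111699 m.

0.1 metres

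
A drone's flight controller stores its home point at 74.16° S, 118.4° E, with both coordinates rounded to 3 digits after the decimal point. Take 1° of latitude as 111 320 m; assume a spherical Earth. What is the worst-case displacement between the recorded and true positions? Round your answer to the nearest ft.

Rounding to 3 decimal places leaves each coordinate within ±0.0005° of the true value.
N–S: 0.0005° × 111320 m/° = 55.66 m.
E–W at 74.16°: 0.0005° × 111320 × cos 74.16° = 0.0005 × 111320 × 0.2730 ≈ 15.1925 m.
The two errors are perpendicular, so the maximum displacement is √(55.66² + 15.1925²) ≈ 57.6962 m.
Converting: 57.6962 m × 3.2808 ft/m ≈ 189.29 ft.

189 ft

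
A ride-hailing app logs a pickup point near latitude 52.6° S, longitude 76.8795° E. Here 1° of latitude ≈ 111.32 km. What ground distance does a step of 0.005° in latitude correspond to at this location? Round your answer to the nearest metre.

557 metres

0.005° × 111320 m/° = 556.6 m.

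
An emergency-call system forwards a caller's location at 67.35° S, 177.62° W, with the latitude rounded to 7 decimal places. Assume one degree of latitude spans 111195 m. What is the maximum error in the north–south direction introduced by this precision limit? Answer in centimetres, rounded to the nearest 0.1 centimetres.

0.6 centimetres

Rounding to 7 decimal places leaves the latitude within ±5e-08° of the true value.
Along the meridian that is 5e-08° × 111195 m/° = 0.00555975 m.
That is 0.00555975 m = 0.55597 cm.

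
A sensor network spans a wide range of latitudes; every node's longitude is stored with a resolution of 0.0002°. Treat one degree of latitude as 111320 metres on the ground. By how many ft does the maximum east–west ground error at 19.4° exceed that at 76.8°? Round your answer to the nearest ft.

With a 0.0002° grid the true value lies within half a step, ±0.0002°/2 = ±0.0001°, of the stored one.
At 19.4°: 0.0001° × 111320 × cos 19.4° = 0.0001 × 111320 × 0.9432 ≈ 10.5 m.
Error at 76.8° = 0.0001° × 111320 × cos 76.8° ≈ 11.132 × 0.2284 = 2.542 m.
So the lower-latitude error exceeds the higher by 10.5 − 2.542 = 7.958 m.
Converting: 7.95795 m × 3.2808 ft/m ≈ 26.109 ft.

26 ft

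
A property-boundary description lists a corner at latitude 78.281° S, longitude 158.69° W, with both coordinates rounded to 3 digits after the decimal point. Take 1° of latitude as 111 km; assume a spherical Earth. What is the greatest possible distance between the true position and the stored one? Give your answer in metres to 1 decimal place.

56.6 metres

Rounding to 3 decimal places leaves each coordinate within ±0.0005° of the true value.
Latitude error → 0.0005 × 111000 = 55.5 m along the meridian.
East–west component at 78.281°: 0.0005° × 111000 × cos 78.281° ≈ 0.0005 × 22545.4 ≈ 11.2727 m.
The two errors are perpendicular, so the maximum displacement is √(55.5² + 11.2727²) ≈ 56.6332 m.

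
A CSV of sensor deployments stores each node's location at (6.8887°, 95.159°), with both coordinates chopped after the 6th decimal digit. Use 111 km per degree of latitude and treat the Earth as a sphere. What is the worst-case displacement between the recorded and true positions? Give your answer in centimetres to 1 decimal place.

Truncating at 6 decimal places can drop up to a full unit in the last place, so each coordinate may be off by as much as 1e-06°.
North–south component: 1e-06° × 111000 = 0.111 m.
East–west component at 6.8887°: 1e-06° × 111000 × cos 6.8887° ≈ 1e-06 × 110199 ≈ 0.110199 m.
Worst case both components are at the extreme and orthogonal: √(0.111² + 0.110199²) ≈ 0.156412 m.
That is 0.156412 m = 15.641 cm.

15.6 centimetres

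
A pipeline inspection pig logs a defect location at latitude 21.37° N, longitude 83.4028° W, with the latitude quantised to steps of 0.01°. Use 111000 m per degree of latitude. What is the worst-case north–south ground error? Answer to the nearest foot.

1821 feet

With a 0.01° grid the true value lies within half a step, ±0.01°/2 = ±0.005°, of the stored one.
Along the meridian that is 0.005° × 111000 m/° = 555 m.
Converting: 555 m × 3.2808 ft/m ≈ 1820.9 ft.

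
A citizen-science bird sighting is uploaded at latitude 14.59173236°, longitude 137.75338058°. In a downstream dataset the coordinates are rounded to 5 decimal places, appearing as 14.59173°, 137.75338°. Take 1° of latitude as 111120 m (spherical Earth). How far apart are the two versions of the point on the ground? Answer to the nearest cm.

27 cm

Δlat = 14.59173236 − 14.59173 = +0.00000236°; Δlon = 137.75338058 − 137.75338 = +0.00000058°.
North–south shift: 0.00000236 × 111120 = 0.262243 m.
E–W at 14.5917°: 0.00000058° × 111120 × cos 14.5917° = 0.00000058 × 111120 × 0.9677 ≈ 0.0623708 m.
Distance: √(0.262243² + 0.0623708²) ≈ 0.269558 m.
That is 0.269558 m = 26.956 cm.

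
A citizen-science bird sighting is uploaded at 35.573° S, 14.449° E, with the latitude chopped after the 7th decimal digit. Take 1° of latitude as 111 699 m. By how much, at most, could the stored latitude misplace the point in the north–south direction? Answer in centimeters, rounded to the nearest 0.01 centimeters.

Truncating at 7 decimal places can drop up to a full unit in the last place, so the latitude may be off by as much as 1e-07°.
So the N–S error is at most 1e-07 × 111699 = 0.0111699 m.
That is 0.0111699 m = 1.117 cm.

1.12 centimeters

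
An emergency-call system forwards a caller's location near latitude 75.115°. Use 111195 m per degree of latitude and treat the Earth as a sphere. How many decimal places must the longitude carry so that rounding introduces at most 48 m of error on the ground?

At 75.115° one degree of longitude covers 111195 × cos 75.115° ≈ 111195 × 0.2569 ≈ 28563.7 m.
With N decimal places the half-ulp bound is 0.5·10⁻ᴺ°, or 0.5·10⁻ᴺ × 28563.7 m on the ground.
Setting 14281.9 × 10⁻ᴺ ≤ 48 gives 10ᴺ ≥ 297.5, i.e. N ≥ 2.47.
So 3 decimal places suffice (14.3 m); 2 would allow up to 143 m.

3 decimal places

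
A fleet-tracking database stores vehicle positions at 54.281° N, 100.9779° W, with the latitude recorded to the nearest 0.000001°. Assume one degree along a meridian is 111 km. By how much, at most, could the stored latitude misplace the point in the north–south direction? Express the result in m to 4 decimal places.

Rounding to 6 decimal places leaves the latitude within ±5e-07° of the true value.
Along the meridian that is 5e-07° × 111000 m/° = 0.0555 m.

0.0555 m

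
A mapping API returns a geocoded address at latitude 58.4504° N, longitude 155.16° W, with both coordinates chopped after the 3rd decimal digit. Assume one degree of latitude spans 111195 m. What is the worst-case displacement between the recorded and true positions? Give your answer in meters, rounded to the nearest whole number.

125 meters

Truncating at 3 decimal places can drop up to a full unit in the last place, so each coordinate may be off by as much as 0.001°.
N–S: 0.001° × 111195 m/° = 111.195 m.
East–west component at 58.4504°: 0.001° × 111195 × cos 58.4504° ≈ 0.001 × 58181.3 ≈ 58.1813 m.
The two errors are perpendicular, so the maximum displacement is √(111.195² + 58.1813²) ≈ 125.497 m.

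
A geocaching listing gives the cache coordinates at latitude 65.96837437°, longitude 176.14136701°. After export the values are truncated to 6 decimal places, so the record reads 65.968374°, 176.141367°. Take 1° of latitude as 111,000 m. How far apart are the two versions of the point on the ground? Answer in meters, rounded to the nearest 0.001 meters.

0.041 meters

Δlat = 65.96837437 − 65.968374 = +0.00000037°; Δlon = 176.14136701 − 176.141367 = +0.00000001°.
North–south shift: 0.00000037 × 111000 = 0.04107 m.
E–W at 65.9684°: 0.00000001° × 111000 × cos 65.9684° = 0.00000001 × 111000 × 0.4072 ≈ 0.000452038 m.
Distance: √(0.04107² + 0.000452038²) ≈ 0.0410725 m.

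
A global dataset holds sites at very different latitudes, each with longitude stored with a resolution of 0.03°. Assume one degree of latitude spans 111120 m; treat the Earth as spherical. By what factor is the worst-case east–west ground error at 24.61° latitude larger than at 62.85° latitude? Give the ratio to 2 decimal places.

1.99

With a 0.03° grid the true value lies within half a step, ±0.03°/2 = ±0.015°, of the stored one.
At 24.61°: 0.015° × 111120 × cos 24.61° = 0.015 × 111120 × 0.9092 ≈ 1515.4 m.
Error at 62.85° = 0.015° × 111120 × cos 62.85° ≈ 1666.8 × 0.4563 = 760.6 m.
The ratio reduces to cos 24.61° / cos 62.85° = 0.9092/0.4563 ≈ 1.9924.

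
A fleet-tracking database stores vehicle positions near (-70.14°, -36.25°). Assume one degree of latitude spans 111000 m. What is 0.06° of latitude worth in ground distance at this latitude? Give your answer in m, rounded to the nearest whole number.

Along a meridian 0.06° is 0.06 × 111000 = 6660 m.

6660 m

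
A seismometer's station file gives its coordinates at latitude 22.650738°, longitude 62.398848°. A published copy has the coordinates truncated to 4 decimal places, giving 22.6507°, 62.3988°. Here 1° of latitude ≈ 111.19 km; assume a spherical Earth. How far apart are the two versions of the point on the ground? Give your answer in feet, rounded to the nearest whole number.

The latitude changed by +0.000038° and the longitude by +0.000048°.
N–S: 0.000038° × 111190 m/° = 4.22522 m.
E–W at 22.6507°: 0.000048° × 111190 × cos 22.6507° = 0.000048 × 111190 × 0.9229 ≈ 4.92547 m.
Hypotenuse of the two orthogonal shifts: √(4.22522² + 4.92547²) = 6.48943 m.
Converting: 6.48943 m × 3.2808 ft/m ≈ 21.291 ft.

21 feet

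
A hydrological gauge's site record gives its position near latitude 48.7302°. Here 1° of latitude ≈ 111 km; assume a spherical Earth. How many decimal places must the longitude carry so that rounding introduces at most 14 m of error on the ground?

At 48.7302° one degree of longitude covers 111000 × cos 48.7302° ≈ 111000 × 0.6596 ≈ 73216.2 m.
Rounding to N decimal places gives at most 0.5 × 10⁻ᴺ degrees of error, i.e. 0.5 × 10⁻ᴺ × 73216.2 m.
Setting 36608.1 × 10⁻ᴺ ≤ 14 gives 10ᴺ ≥ 2615, i.e. N ≥ 3.42.
So 4 decimal places suffice (3.66 m); 3 would allow up to 36.6 m.

4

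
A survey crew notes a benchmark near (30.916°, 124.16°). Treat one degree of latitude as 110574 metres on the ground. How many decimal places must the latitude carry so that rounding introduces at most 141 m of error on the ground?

One degree of latitude covers 110574 m.
N decimal places → at most half a unit in the last place, 0.5 × 10⁻ᴺ° = 110574/2 × 10⁻ᴺ m.
Need 0.5 × 110574 × 10⁻ᴺ ≤ 141 → 10⁻ᴺ ≤ 2.550e-03, so N ≥ 2.59.
At 2 places the error can reach 553 m, but 3 places keeps it to 55.3 m.

3 decimal places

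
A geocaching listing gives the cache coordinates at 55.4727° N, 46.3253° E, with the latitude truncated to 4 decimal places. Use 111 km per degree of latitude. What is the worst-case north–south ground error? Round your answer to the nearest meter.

Truncating at 4 decimal places can drop up to a full unit in the last place, so the latitude may be off by as much as 0.0001°.
North–south distance: 0.0001° × 111000 m/° = 11.1 m.

11 meters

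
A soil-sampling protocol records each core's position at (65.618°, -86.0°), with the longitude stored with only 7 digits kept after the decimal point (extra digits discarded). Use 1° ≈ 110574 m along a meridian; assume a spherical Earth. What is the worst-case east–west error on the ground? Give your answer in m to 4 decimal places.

0.0046 m

Truncating at 7 decimal places can drop up to a full unit in the last place, so the longitude may be off by as much as 1e-07°.
At latitude 65.618° a degree of longitude spans 110574 m × cos 65.618° = 110574 × 0.4128 ≈ 45647 m.
Maximum E–W displacement: 1e-07 × 45647 = 0.0045647 m.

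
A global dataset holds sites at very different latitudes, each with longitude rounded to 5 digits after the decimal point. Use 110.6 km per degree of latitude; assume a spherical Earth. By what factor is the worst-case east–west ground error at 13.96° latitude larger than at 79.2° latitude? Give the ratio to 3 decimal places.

5.179

Rounding to 5 decimal places leaves the longitude within ±5e-06° of the true value.
Error at 13.96° = 5e-06° × 110600 × cos 13.96° ≈ 0.553 × 0.9705 = 0.53667 m.
At 79.2°: 5e-06° × 110600 × cos 79.2° = 5e-06 × 110600 × 0.1874 ≈ 0.10362 m.
The ratio reduces to cos 13.96° / cos 79.2° = 0.9705/0.1874 ≈ 5.1791.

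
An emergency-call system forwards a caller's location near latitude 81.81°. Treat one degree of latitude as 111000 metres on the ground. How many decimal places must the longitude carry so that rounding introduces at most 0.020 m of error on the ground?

At 81.81° one degree of longitude covers 111000 × cos 81.81° ≈ 111000 × 0.1425 ≈ 15812.6 m.
Rounding to N decimal places gives at most 0.5 × 10⁻ᴺ degrees of error, i.e. 0.5 × 10⁻ᴺ × 15812.6 m.
Need 0.5 × 15812.6 × 10⁻ᴺ ≤ 0.020 → 10⁻ᴺ ≤ 2.530e-06, so N ≥ 5.60.
So 6 decimal places suffice (0.00791 m); 5 would allow up to 0.0791 m.

6 decimal places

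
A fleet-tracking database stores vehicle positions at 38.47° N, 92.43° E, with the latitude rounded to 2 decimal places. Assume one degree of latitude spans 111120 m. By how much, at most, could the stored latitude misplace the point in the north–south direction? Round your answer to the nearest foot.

Rounding to 2 decimal places leaves the latitude within ±0.005° of the true value.
So the N–S error is at most 0.005 × 111120 = 555.6 m.
In feet: 555.6 m ÷ 0.3048 ≈ 1822.8 ft.

1823 feet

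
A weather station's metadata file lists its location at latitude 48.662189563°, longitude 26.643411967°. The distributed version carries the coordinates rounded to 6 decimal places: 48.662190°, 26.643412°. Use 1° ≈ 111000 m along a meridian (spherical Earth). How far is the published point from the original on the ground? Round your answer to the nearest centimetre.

5 centimetres

Δlat = 48.662189563 − 48.662190 = -0.000000437°; Δlon = 26.643411967 − 26.643412 = -0.000000033°.
N–S: -0.000000437° × 111000 m/° = -0.048507 m.
East–west at this latitude: -0.000000033° × 111000 × cos 48.6622° ≈ -0.000000033 × 73315.2 = -0.0024194 m.
Distance: √(0.048507² + 0.0024194²) ≈ 0.0485673 m.
That is 0.0485673 m = 4.8567 cm.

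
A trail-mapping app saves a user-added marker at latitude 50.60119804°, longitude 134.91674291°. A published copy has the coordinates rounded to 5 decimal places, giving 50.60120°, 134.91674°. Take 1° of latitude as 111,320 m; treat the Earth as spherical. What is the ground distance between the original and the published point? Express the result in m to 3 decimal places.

Δlat = 50.60119804 − 50.60120 = -0.00000196°; Δlon = 134.91674291 − 134.91674 = +0.00000291°.
N–S: -0.00000196° × 111320 m/° = -0.218187 m.
E–W at 50.6012°: 0.00000291° × 111320 × cos 50.6012° = 0.00000291 × 111320 × 0.6347 ≈ 0.20561 m.
Hypotenuse of the two orthogonal shifts: √(0.218187² + 0.20561²) = 0.299802 m.

0.300 m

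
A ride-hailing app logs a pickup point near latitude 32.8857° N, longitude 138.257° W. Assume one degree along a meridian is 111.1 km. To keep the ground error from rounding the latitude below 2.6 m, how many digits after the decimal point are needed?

One degree of latitude covers 111100 m.
With N decimal places the half-ulp bound is 0.5·10⁻ᴺ°, or 0.5·10⁻ᴺ × 111100 m on the ground.
Setting 55550 × 10⁻ᴺ ≤ 2.6 gives 10ᴺ ≥ 2.137e+04, i.e. N ≥ 4.33.
So 5 decimal places suffice (0.555 m); 4 would allow up to 5.56 m.

5 decimal places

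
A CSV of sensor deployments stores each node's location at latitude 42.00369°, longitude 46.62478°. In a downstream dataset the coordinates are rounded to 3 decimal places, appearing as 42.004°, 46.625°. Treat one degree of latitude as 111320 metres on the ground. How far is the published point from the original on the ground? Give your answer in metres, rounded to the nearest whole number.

39 metres

Δlat = 42.00369 − 42.004 = -0.00031°; Δlon = 46.62478 − 46.625 = -0.00022°.
N–S: -0.00031° × 111320 m/° = -34.5092 m.
E–W at 42.004°: -0.00022° × 111320 × cos 42.004° = -0.00022 × 111320 × 0.7431 ≈ -18.1988 m.
Hypotenuse of the two orthogonal shifts: √(34.5092² + 18.1988²) = 39.0138 m.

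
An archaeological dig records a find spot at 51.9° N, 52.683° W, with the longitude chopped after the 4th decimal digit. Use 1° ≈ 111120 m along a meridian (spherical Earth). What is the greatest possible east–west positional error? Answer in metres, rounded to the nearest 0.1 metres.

Truncating at 4 decimal places can drop up to a full unit in the last place, so the longitude may be off by as much as 0.0001°.
One degree of longitude at 51.9° is 111120 × cos 51.9° ≈ 111120 × 0.6170 = 68565 m.
So at most 0.0001° × 68565 ≈ 6.8565 m east–west.

6.9 metres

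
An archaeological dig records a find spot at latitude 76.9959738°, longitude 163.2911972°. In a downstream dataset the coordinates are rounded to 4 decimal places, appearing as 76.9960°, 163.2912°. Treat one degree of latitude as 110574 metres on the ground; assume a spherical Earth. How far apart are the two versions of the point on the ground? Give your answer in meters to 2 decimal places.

The latitude changed by -0.0000262° and the longitude by -0.0000028°.
North–south shift: -0.0000262 × 110574 = -2.89704 m.
East–west at this latitude: -0.0000028° × 110574 × cos 76.996° ≈ -0.0000028 × 24881.3 = -0.0696675 m.
Distance: √(2.89704² + 0.0696675²) ≈ 2.89788 m.

2.90 meters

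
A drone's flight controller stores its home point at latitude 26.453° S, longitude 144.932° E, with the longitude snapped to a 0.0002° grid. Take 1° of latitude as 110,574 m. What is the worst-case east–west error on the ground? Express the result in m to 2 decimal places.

With a 0.0002° grid the true value lies within half a step, ±0.0002°/2 = ±0.0001°, of the stored one.
Parallels shrink by cos φ, so at 26.453° a degree of longitude is 110574 × 0.8953 ≈ 98996.9 m.
So at most 0.0001° × 98996.9 ≈ 9.89969 m east–west.

9.90 m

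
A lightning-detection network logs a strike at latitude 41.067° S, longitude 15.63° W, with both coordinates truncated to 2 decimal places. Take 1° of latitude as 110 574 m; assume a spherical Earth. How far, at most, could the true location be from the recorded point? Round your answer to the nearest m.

1385 m

Truncating at 2 decimal places can drop up to a full unit in the last place, so each coordinate may be off by as much as 0.01°.
North–south component: 0.01° × 110574 = 1105.74 m.
Longitude error → 0.01 × 110574 × cos 41.067° = 0.01 × 110574 × 0.7539 ≈ 833.664 m.
Worst case both components are at the extreme and orthogonal: √(1105.74² + 833.664²) ≈ 1384.79 m.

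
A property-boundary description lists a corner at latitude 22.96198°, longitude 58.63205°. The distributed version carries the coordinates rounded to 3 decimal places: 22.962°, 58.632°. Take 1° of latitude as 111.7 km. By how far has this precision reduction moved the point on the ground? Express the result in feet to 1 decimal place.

The latitude changed by -0.00002° and the longitude by +0.00005°.
North–south shift: -0.00002 × 111700 = -2.234 m.
East–west at this latitude: 0.00005° × 111700 × cos 22.962° ≈ 0.00005 × 102849 = 5.14247 m.
Distance: √(2.234² + 5.14247²) ≈ 5.60676 m.
In feet: 5.60676 m ÷ 0.3048 ≈ 18.395 ft.

18.4 feet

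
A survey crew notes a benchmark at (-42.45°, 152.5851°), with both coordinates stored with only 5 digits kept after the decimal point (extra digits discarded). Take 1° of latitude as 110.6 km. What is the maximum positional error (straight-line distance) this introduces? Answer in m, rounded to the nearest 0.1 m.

1.4 m

Truncating at 5 decimal places can drop up to a full unit in the last place, so each coordinate may be off by as much as 1e-05°.
Latitude error → 1e-05 × 110600 = 1.106 m along the meridian.
Longitude error → 1e-05 × 110600 × cos 42.45° = 1e-05 × 110600 × 0.7379 ≈ 0.81608 m.
Worst case both components are at the extreme and orthogonal: √(1.106² + 0.81608²) ≈ 1.37449 m.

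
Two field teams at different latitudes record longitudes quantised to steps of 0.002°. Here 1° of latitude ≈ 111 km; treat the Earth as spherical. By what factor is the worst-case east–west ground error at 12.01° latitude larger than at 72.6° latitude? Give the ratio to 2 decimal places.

With a 0.002° grid the true value lies within half a step, ±0.002°/2 = ±0.001°, of the stored one.
At 12.01°: 0.001° × 111000 × cos 12.01° = 0.001 × 111000 × 0.9781 ≈ 108.57 m.
Error at 72.6° = 0.001° × 111000 × cos 72.6° ≈ 111 × 0.2990 = 33.194 m.
Ratio: 108.57 / 33.194 = cos 12.01° / cos 72.6° ≈ 3.2708.

3.27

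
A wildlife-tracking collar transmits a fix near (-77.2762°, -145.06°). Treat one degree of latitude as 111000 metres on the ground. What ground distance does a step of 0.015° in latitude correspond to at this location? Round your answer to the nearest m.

0.015° × 111000 m/° = 1665 m.

1665 m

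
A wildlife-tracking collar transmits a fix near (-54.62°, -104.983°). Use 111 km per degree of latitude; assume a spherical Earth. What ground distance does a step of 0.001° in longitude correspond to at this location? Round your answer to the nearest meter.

64 meters

At 54.62° a degree of longitude is 111000 × cos 54.62° ≈ 64268.6 m, so 0.001° corresponds to 64.2686 m.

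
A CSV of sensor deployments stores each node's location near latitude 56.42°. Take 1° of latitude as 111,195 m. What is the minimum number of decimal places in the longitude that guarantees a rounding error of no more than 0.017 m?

7 decimal places

At 56.42° one degree of longitude covers 111195 × cos 56.42° ≈ 111195 × 0.5531 ≈ 61502 m.
Rounding to N decimal places gives at most 0.5 × 10⁻ᴺ degrees of error, i.e. 0.5 × 10⁻ᴺ × 61502 m.
Need 0.5 × 61502 × 10⁻ᴺ ≤ 0.017 → 10⁻ᴺ ≤ 5.528e-07, so N ≥ 6.26.
So 7 decimal places suffice (0.00308 m); 6 would allow up to 0.0308 m.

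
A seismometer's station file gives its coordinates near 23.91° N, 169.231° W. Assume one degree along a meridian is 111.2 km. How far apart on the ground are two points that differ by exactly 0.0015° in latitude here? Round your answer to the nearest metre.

0.0015° × 111200 m/° = 166.8 m.

167 metres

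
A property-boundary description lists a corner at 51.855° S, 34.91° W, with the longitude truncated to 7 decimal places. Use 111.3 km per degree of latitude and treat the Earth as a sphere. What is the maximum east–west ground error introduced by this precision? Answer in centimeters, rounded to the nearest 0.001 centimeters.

Truncating at 7 decimal places can drop up to a full unit in the last place, so the longitude may be off by as much as 1e-07°.
At latitude 51.855° a degree of longitude spans 111300 m × cos 51.855° = 111300 × 0.6177 ≈ 68744.9 m.
East–west error: 1e-07° × 68744.9 m/° ≈ 0.00687449 m.
That is 0.00687449 m = 0.68745 cm.

0.687 centimeters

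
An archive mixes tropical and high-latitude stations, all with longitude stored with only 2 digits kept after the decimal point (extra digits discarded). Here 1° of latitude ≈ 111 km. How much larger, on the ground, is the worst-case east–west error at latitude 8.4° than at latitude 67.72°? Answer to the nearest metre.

677 metres

Truncating at 2 decimal places can drop up to a full unit in the last place, so the longitude may be off by as much as 0.01°.
Error at 8.4° = 0.01° × 111000 × cos 8.4° ≈ 1110 × 0.9893 = 1098.1 m.
At 67.72°: 0.01° × 111000 × cos 67.72° = 0.01 × 111000 × 0.3791 ≈ 420.84 m.
So the lower-latitude error exceeds the higher by 1098.1 − 420.84 = 677.25 m.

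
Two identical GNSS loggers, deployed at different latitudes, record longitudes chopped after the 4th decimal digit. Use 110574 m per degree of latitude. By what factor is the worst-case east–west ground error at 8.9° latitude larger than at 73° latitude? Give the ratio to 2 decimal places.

Truncating at 4 decimal places can drop up to a full unit in the last place, so the longitude may be off by as much as 0.0001°.
Error at 8.9° = 0.0001° × 110574 × cos 8.9° ≈ 11.057 × 0.9880 = 10.924 m.
Error at 73° = 0.0001° × 110574 × cos 73° ≈ 11.057 × 0.2924 = 3.2329 m.
The ratio reduces to cos 8.9° / cos 73° = 0.9880/0.2924 ≈ 3.3791.

3.38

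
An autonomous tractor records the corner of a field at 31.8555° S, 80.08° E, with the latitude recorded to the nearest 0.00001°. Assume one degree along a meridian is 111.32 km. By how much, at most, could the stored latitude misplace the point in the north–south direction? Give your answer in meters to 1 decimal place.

Rounding to 5 decimal places leaves the latitude within ±5e-06° of the true value.
So the N–S error is at most 5e-06 × 111320 = 0.5566 m.

0.6 meters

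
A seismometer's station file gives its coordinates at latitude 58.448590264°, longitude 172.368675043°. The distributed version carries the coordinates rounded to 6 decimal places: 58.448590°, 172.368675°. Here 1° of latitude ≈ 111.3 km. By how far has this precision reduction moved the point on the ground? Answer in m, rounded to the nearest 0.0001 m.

The latitude changed by +0.000000264° and the longitude by +0.000000043°.
North–south shift: 0.000000264 × 111300 = 0.0293832 m.
East–west at this latitude: 0.000000043° × 111300 × cos 58.4486° ≈ 0.000000043 × 58239.2 = 0.00250429 m.
Distance: √(0.0293832² + 0.00250429²) ≈ 0.0294897 m.

0.0295 m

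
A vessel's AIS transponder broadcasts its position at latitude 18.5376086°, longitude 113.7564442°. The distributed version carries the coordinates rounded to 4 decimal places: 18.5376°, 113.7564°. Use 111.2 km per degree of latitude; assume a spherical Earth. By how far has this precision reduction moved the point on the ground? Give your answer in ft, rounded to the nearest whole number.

The latitude changed by +0.0000086° and the longitude by +0.0000442°.
N–S: 0.0000086° × 111200 m/° = 0.95632 m.
East–west at this latitude: 0.0000442° × 111200 × cos 18.5376° ≈ 0.0000442 × 105430 = 4.66002 m.
Combined displacement = (0.95632² + 4.66002²)^½ ≈ 4.75714 m.
In feet: 4.75714 m ÷ 0.3048 ≈ 15.607 ft.

16 ft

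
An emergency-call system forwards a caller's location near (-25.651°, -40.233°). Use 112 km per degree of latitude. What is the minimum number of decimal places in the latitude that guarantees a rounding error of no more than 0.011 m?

One degree of latitude covers 112000 m.
N decimal places → at most half a unit in the last place, 0.5 × 10⁻ᴺ° = 112000/2 × 10⁻ᴺ m.
Need 0.5 × 112000 × 10⁻ᴺ ≤ 0.011 → 10⁻ᴺ ≤ 1.964e-07, so N ≥ 6.71.
N = 6 would give 0.056 m (too coarse); N = 7 gives 0.0056 m ≤ 0.011 m.

7 decimal places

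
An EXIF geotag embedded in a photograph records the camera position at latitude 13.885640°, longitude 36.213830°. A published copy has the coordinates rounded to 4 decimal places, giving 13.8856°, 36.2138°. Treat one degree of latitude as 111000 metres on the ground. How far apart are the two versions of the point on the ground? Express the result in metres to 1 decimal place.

5.5 metres

The latitude changed by +0.000040° and the longitude by +0.000030°.
N–S: 0.000040° × 111000 m/° = 4.44 m.
E–W at 13.8856°: 0.000030° × 111000 × cos 13.8856° = 0.000030 × 111000 × 0.9708 ≈ 3.23269 m.
Hypotenuse of the two orthogonal shifts: √(4.44² + 3.23269²) = 5.49216 m.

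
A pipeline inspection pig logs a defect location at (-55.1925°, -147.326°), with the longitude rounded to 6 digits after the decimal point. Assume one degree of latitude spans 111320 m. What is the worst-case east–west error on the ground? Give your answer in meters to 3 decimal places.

0.032 meters

Rounding to 6 decimal places leaves the longitude within ±5e-07° of the true value.
At latitude 55.1925° a degree of longitude spans 111320 m × cos 55.1925° = 111320 × 0.5708 ≈ 63543.8 m.
East–west error: 5e-07° × 63543.8 m/° ≈ 0.0317719 m.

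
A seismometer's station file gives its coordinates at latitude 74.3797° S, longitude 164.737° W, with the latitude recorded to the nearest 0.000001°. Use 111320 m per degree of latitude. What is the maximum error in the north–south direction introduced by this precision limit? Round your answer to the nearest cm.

Rounding to 6 decimal places leaves the latitude within ±5e-07° of the true value.
So the N–S error is at most 5e-07 × 111320 = 0.05566 m.
That is 0.05566 m = 5.566 cm.

6 cm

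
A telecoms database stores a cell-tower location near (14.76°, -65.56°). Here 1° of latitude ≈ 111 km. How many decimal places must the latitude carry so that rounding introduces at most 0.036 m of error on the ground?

7 decimal places

One degree of latitude covers 111000 m.
N decimal places → at most half a unit in the last place, 0.5 × 10⁻ᴺ° = 111000/2 × 10⁻ᴺ m.
Setting 55500 × 10⁻ᴺ ≤ 0.036 gives 10ᴺ ≥ 1.542e+06, i.e. N ≥ 6.19.
N = 6 would give 0.0555 m (too coarse); N = 7 gives 0.00555 m ≤ 0.036 m.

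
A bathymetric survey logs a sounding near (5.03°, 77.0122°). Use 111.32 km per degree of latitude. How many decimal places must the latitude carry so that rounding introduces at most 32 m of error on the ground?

One degree of latitude covers 111320 m.
Rounding to N decimal places gives at most 0.5 × 10⁻ᴺ degrees of error, i.e. 0.5 × 10⁻ᴺ × 111320 m.
Need 0.5 × 111320 × 10⁻ᴺ ≤ 32 → 10⁻ᴺ ≤ 5.749e-04, so N ≥ 3.24.
So 4 decimal places suffice (5.57 m); 3 would allow up to 55.7 m.

4 decimal places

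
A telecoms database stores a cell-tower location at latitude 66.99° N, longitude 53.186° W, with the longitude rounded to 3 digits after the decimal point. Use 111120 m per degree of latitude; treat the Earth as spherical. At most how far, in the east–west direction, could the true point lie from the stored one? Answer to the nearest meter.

Rounding to 3 decimal places leaves the longitude within ±0.0005° of the true value.
One degree of longitude at 66.99° is 111120 × cos 66.99° ≈ 111120 × 0.3909 = 43435.9 m.
Maximum E–W displacement: 0.0005 × 43435.9 = 21.7179 m.

22 meters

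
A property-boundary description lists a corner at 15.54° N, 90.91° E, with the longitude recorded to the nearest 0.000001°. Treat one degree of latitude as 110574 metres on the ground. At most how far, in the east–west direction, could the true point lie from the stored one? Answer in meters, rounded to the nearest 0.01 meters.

0.05 meters

Rounding to 6 decimal places leaves the longitude within ±5e-07° of the true value.
Parallels shrink by cos φ, so at 15.54° a degree of longitude is 110574 × 0.9634 ≈ 106532 m.
Maximum E–W displacement: 5e-07 × 106532 = 0.0532659 m.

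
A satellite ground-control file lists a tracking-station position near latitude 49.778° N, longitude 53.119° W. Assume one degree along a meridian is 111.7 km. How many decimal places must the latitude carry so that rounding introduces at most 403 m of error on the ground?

One degree of latitude covers 111700 m.
N decimal places → at most half a unit in the last place, 0.5 × 10⁻ᴺ° = 111700/2 × 10⁻ᴺ m.
Setting 55850 × 10⁻ᴺ ≤ 403 gives 10ᴺ ≥ 138.6, i.e. N ≥ 2.14.
At 2 places the error can reach 558 m, but 3 places keeps it to 55.9 m.

3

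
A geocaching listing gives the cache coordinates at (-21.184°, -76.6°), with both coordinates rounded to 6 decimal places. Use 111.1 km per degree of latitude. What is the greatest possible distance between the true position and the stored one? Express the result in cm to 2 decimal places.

Rounding to 6 decimal places leaves each coordinate within ±5e-07° of the true value.
North–south component: 5e-07° × 111100 = 0.05555 m.
E–W at 21.184°: 5e-07° × 111100 × cos 21.184° = 5e-07 × 111100 × 0.9324 ≈ 0.0517962 m.
Worst case both components are at the extreme and orthogonal: √(0.05555² + 0.0517962²) ≈ 0.0759516 m.
That is 0.0759516 m = 7.5952 cm.

7.60 cm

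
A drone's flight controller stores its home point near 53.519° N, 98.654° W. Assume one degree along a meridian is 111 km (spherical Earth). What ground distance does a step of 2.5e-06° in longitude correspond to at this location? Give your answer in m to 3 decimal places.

2.5e-06° of longitude at 53.519° is 2.5e-06 × 111000 × cos 53.519° ≈ 2.5e-06 × 65995.7 = 0.164989 m.

0.165 m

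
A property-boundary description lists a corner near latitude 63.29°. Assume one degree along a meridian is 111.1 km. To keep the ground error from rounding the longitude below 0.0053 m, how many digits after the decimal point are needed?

7 decimal places

At 63.29° one degree of longitude covers 111100 × cos 63.29° ≈ 111100 × 0.4495 ≈ 49936.7 m.
Rounding to N decimal places gives at most 0.5 × 10⁻ᴺ degrees of error, i.e. 0.5 × 10⁻ᴺ × 49936.7 m.
Setting 24968.3 × 10⁻ᴺ ≤ 0.0053 gives 10ᴺ ≥ 4.711e+06, i.e. N ≥ 6.67.
So 7 decimal places suffice (0.0025 m); 6 would allow up to 0.025 m.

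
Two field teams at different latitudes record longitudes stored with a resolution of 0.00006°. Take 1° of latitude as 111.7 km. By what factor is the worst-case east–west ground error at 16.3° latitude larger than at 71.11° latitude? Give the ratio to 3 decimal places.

With a 0.00006° grid the true value lies within half a step, ±0.00006°/2 = ±3e-05°, of the stored one.
Error at 16.3° = 3e-05° × 111700 × cos 16.3° ≈ 3.351 × 0.9598 = 3.2163 m.
Error at 71.11° = 3e-05° × 111700 × cos 71.11° ≈ 3.351 × 0.3238 = 1.0849 m.
The ratio reduces to cos 16.3° / cos 71.11° = 0.9598/0.3238 ≈ 2.9646.

2.965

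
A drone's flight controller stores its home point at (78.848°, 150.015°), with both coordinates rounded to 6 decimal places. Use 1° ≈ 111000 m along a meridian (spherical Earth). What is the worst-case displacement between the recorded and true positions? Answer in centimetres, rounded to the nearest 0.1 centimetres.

Rounding to 6 decimal places leaves each coordinate within ±5e-07° of the true value.
Latitude error → 5e-07 × 111000 = 0.0555 m along the meridian.
Longitude error → 5e-07 × 111000 × cos 78.848° = 5e-07 × 111000 × 0.1934 ≈ 0.0107344 m.
Worst case both components are at the extreme and orthogonal: √(0.0555² + 0.0107344²) ≈ 0.0565286 m.
That is 0.0565286 m = 5.6529 cm.

5.7 centimetres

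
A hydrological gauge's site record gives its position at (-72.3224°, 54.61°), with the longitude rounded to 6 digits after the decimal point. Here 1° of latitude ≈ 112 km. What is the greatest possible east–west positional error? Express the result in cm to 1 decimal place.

Rounding to 6 decimal places leaves the longitude within ±5e-07° of the true value.
At latitude 72.3224° a degree of longitude spans 112000 m × cos 72.3224° = 112000 × 0.3037 ≈ 34010 m.
So at most 5e-07° × 34010 ≈ 0.017005 m east–west.
That is 0.017005 m = 1.7005 cm.

1.7 cm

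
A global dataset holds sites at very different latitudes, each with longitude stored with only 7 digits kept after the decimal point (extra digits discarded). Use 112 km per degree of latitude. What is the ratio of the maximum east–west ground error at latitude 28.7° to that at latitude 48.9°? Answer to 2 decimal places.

1.33

Truncating at 7 decimal places can drop up to a full unit in the last place, so the longitude may be off by as much as 1e-07°.
Error at 28.7° = 1e-07° × 112000 × cos 28.7° ≈ 0.0112 × 0.8771 = 0.009824 m.
Error at 48.9° = 1e-07° × 112000 × cos 48.9° ≈ 0.0112 × 0.6574 = 0.0073626 m.
Ratio: 0.009824 / 0.0073626 = cos 28.7° / cos 48.9° ≈ 1.3343.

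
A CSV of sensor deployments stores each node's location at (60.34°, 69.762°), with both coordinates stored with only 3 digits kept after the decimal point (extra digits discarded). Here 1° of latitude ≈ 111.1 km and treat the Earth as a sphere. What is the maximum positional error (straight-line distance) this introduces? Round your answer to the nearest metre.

Truncating at 3 decimal places can drop up to a full unit in the last place, so each coordinate may be off by as much as 0.001°.
N–S: 0.001° × 111100 m/° = 111.1 m.
E–W at 60.34°: 0.001° × 111100 × cos 60.34° = 0.001 × 111100 × 0.4949 ≈ 54.9781 m.
The two errors are perpendicular, so the maximum displacement is √(111.1² + 54.9781²) ≈ 123.959 m.

124 metres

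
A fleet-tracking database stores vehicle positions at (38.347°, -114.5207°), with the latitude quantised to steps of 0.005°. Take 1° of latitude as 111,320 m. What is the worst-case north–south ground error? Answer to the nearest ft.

With a 0.005° grid the true value lies within half a step, ±0.005°/2 = ±0.0025°, of the stored one.
So the N–S error is at most 0.0025 × 111320 = 278.3 m.
In feet: 278.3 m ÷ 0.3048 ≈ 913.06 ft.

913 ft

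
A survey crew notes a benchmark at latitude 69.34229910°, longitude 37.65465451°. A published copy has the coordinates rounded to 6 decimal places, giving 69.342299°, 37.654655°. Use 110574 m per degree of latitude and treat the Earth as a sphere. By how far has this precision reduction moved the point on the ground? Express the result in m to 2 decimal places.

0.02 m

The latitude changed by +0.00000010° and the longitude by -0.00000049°.
N–S: 0.00000010° × 110574 m/° = 0.0110574 m.
East–west at this latitude: -0.00000049° × 110574 × cos 69.3423° ≈ -0.00000049 × 39008.8 = -0.0191143 m.
Combined displacement = (0.0110574² + 0.0191143²)^½ ≈ 0.0220822 m.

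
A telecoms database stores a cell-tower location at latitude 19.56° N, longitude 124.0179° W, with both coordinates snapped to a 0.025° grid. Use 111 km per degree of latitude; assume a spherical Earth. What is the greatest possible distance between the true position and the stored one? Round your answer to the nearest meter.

With a 0.025° grid the true value lies within half a step, ±0.025°/2 = ±0.0125°, of the stored one.
N–S: 0.0125° × 111000 m/° = 1387.5 m.
East–west component at 19.56°: 0.0125° × 111000 × cos 19.56° ≈ 0.0125 × 104594 ≈ 1307.43 m.
Worst case both components are at the extreme and orthogonal: √(1387.5² + 1307.43²) ≈ 1906.44 m.

1906 meters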